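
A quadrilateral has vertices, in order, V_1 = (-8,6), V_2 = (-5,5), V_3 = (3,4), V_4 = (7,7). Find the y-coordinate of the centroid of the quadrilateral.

386/69

Apply Gauss's area formula. First the cross-terms c_i = x_i·y_{i+1} − x_{i+1}·y_i:
  -10, -35, -7, 98  ⇒  2A = 46, A = 23.
Then Σ (y_i + y_{i+1})·c_i = 772, so ȳ = 772 / (6·23) = 386/69.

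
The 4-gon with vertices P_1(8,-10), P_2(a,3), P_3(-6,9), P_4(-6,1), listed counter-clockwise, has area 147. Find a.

8

The doubled signed area Σ (x_i y_{i+1} − x_{i+1} y_i) is linear in a.
With a=0 it equals 142; the coefficient of a is 19 (from the two edges through P_2).
So 19·a + 142 = 2·147 = 294 ⇒ a = 8.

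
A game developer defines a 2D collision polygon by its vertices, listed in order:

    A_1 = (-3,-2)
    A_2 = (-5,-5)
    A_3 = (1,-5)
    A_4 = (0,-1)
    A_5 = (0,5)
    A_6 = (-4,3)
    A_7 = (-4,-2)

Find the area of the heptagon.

Σ = (5) + (30) + (-1) + (0) + (20) + (20) + (2) = 76
Area = |Σ|/2 = 38.

38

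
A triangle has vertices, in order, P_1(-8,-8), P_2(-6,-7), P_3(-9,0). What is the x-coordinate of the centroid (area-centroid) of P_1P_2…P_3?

Apply the surveyor's formula. First the cross-terms c_i = x_i·y_{i+1} − x_{i+1}·y_i:
  8, -63, 72  ⇒  2A = 17, A = 8.5.
Then Σ (x_i + x_{i+1})·c_i = -391, so x̄ = -391 / (6·8.5) = -23/3.

-23/3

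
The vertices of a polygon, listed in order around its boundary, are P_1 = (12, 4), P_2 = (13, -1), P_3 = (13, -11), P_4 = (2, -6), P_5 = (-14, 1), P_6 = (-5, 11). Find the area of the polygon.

Σ = (-64) + (-130) + (-56) + (-82) + (-149) + (-152) = -633
Area = |Σ|/2 = 316.5.

316.5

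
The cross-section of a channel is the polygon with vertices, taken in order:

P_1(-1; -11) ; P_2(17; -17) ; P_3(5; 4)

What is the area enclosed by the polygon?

153

Apply the surveyor's formula: 2A = Σ (x_i·y_{i+1} − x_{i+1}·y_i), indices taken mod 3.
Σ = (204) + (153) + (-51) = 306
Area = |Σ|/2 = 153.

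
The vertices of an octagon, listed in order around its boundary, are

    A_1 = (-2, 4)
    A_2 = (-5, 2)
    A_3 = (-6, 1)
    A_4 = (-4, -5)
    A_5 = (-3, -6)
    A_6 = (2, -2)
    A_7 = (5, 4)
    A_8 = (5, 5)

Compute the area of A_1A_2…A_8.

68.5

Apply the surveyor's formula: 2A = Σ (x_i·y_{i+1} − x_{i+1}·y_i), indices taken mod 8.
Σ = (16) + (7) + (34) + (9) + (18) + (18) + (5) + (30) = 137
Area = |Σ|/2 = 68.5.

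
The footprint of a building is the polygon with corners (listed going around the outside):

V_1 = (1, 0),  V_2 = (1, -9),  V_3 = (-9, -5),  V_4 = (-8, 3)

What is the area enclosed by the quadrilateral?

82.5

Apply Gauss's area formula: 2A = Σ (x_i·y_{i+1} − x_{i+1}·y_i), indices taken mod 4.
Σ = (-9) + (-86) + (-67) + (-3) = -165
Area = |Σ|/2 = 82.5.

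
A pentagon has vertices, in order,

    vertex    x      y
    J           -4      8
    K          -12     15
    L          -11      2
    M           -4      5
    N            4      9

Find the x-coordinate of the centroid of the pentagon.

-519/71

Apply the shoelace (surveyor's) formula. First the cross-terms c_i = x_i·y_{i+1} − x_{i+1}·y_i:
  36, 141, -47, -56, 68  ⇒  2A = 142, A = 71.
Then Σ (x_i + x_{i+1})·c_i = -3114, so x̄ = -3114 / (6·71) = -519/71.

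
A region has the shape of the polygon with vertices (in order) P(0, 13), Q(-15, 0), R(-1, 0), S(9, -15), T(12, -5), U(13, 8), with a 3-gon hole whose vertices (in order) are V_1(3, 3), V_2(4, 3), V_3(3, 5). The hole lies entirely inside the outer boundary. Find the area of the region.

336.5

Outer boundary:
Cross-terms: 195, 0, 15, 135, 161, 169  ⇒  Σ = 675
Area = |Σ|/2 = 337.5.
Hole:
V_1→V_2: (3)(3) − (4)(3) = -3
V_2→V_3: (4)(5) − (3)(3) = 11
V_3→V_1: (3)(3) − (3)(5) = -6
Σ = 2
Area = |Σ|/2 = 1.
Net area = 337.5 − 1 = 336.5.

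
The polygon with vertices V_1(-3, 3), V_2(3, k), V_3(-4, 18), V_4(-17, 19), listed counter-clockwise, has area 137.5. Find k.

Write out the shoelace sum; only the two edges meeting at V_2 involve k:
2·Area = [((-3)·k − 3·3) + (3·18 − (-4)·k)] + 236
       = 1·k + 281 = 275
⇒ k = -6.

-6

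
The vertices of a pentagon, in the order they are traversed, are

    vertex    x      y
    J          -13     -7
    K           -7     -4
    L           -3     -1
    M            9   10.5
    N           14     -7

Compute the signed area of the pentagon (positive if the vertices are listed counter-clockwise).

-211.75

Cross-terms: 3, -5, -22.5, -210, -189  ⇒  Σ = -423.5
Signed area = Σ/2 = -211.75 (negative ⇒ clockwise traversal).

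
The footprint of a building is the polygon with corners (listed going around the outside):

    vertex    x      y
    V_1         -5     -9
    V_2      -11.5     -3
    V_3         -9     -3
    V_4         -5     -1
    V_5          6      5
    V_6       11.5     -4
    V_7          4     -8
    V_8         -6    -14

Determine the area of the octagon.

191.75

Apply the shoelace formula: 2A = Σ (x_i·y_{i+1} − x_{i+1}·y_i), indices taken mod 8.
Σ = (-88.5) + (7.5) + (-6) + (-19) + (-81.5) + (-76) + (-104) + (-16) = -383.5
Area = |Σ|/2 = 191.75.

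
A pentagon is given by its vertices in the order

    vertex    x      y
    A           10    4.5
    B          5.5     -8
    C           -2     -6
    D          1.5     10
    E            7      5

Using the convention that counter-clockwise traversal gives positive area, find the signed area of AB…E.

Apply the shoelace formula: 2A = Σ (x_i·y_{i+1} − x_{i+1}·y_i), indices taken mod 5.
Cross-terms: -104.75, -49, -11, -62.5, -18.5  ⇒  Σ = -245.75
Signed area = Σ/2 = -122.875 (negative ⇒ clockwise traversal).

-122.875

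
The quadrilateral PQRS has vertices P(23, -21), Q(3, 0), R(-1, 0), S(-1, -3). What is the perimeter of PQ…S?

|PQ| = √((-20)² + (21)²) = √841 = 29
|QR| = √((-4)² + (0)²) = √16 = 4
|RS| = √((0)² + (-3)²) = √9 = 3
|SP| = √((24)² + (-18)²) = √900 = 30
Perimeter = 29 + 4 + 3 + 30 = 66.

66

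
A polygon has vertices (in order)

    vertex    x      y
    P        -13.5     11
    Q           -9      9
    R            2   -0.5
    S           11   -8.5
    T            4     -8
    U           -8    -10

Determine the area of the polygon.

214.25

P→Q: (-13.5)(9) − (-9)(11) = -22.5
Q→R: (-9)(-0.5) − (2)(9) = -13.5
R→S: (2)(-8.5) − (11)(-0.5) = -11.5
S→T: (11)(-8) − (4)(-8.5) = -54
T→U: (4)(-10) − (-8)(-8) = -104
U→P: (-8)(11) − (-13.5)(-10) = -223
Σ = -428.5
Area = |Σ|/2 = 214.25.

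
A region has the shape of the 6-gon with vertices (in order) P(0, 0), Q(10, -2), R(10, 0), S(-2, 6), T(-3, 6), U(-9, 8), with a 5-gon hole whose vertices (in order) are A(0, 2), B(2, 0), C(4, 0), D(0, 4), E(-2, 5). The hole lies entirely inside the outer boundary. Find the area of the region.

50

Outer boundary:
P→Q: (0)(-2) − (10)(0) = 0
Q→R: (10)(0) − (10)(-2) = 20
R→S: (10)(6) − (-2)(0) = 60
S→T: (-2)(6) − (-3)(6) = 6
T→U: (-3)(8) − (-9)(6) = 30
U→P: (-9)(0) − (0)(8) = 0
Σ = 116
Area = |Σ|/2 = 58.
Hole:
A→B: (0)(0) − (2)(2) = -4
B→C: (2)(0) − (4)(0) = 0
C→D: (4)(4) − (0)(0) = 16
D→E: (0)(5) − (-2)(4) = 8
E→A: (-2)(2) − (0)(5) = -4
Σ = 16
Area = |Σ|/2 = 8.
Net area = 58 − 8 = 50.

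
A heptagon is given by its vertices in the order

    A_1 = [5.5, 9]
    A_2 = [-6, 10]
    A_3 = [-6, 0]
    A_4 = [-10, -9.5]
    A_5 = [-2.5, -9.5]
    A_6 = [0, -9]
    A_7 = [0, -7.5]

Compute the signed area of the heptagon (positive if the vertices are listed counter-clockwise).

180.5

Apply the surveyor's formula: 2A = Σ (x_i·y_{i+1} − x_{i+1}·y_i), indices taken mod 7.
Cross-terms: 109, 60, 57, 71.25, 22.5, 0, 41.25  ⇒  Σ = 361
Signed area = Σ/2 = 180.5 (positive ⇒ counter-clockwise traversal).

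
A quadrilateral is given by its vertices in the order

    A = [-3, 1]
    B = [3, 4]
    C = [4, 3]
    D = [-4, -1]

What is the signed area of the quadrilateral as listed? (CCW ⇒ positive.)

-10.5

Apply the shoelace formula: 2A = Σ (x_i·y_{i+1} − x_{i+1}·y_i), indices taken mod 4.
Σ = (-15) + (-7) + (8) + (-7) = -21
Signed area = Σ/2 = -10.5 (negative ⇒ clockwise traversal).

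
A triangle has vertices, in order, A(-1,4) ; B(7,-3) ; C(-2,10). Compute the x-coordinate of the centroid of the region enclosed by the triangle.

Apply the shoelace formula. First the cross-terms c_i = x_i·y_{i+1} − x_{i+1}·y_i:
  -25, 64, 2  ⇒  2A = 41, A = 20.5.
Then Σ (x_i + x_{i+1})·c_i = 164, so x̄ = 164 / (6·20.5) = 4/3.

4/3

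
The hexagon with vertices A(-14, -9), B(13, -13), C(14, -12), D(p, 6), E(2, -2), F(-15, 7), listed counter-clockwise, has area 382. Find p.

15

Write out the shoelace sum; only the two edges meeting at D involve p:
2·Area = [(14·6 − p·(-12)) + (p·(-2) − 2·6)] + 542
       = 10·p + 614 = 764
⇒ p = 15.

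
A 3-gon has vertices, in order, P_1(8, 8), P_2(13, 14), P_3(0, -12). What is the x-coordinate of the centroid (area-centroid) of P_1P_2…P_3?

Apply Gauss's area formula. First the cross-terms c_i = x_i·y_{i+1} − x_{i+1}·y_i:
  8, -156, 96  ⇒  2A = -52, A = -26.
Then Σ (x_i + x_{i+1})·c_i = -1092, so x̄ = -1092 / (6·(-26)) = 7.

7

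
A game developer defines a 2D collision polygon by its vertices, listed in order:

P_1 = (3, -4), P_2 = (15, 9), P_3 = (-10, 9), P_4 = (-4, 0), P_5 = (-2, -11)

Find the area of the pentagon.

Σ = (87) + (225) + (36) + (44) + (41) = 433
Area = |Σ|/2 = 216.5.

216.5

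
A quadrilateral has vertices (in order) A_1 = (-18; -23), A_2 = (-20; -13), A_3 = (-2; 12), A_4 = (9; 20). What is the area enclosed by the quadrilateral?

243.5

Σ = (-226) + (-266) + (-148) + (153) = -487
Area = |Σ|/2 = 243.5.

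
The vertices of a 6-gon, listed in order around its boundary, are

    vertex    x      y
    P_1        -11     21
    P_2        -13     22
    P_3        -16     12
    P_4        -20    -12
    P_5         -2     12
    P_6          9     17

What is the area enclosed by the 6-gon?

Apply the shoelace (surveyor's) formula: 2A = Σ (x_i·y_{i+1} − x_{i+1}·y_i), indices taken mod 6.
P_1→P_2: (-11)(22) − (-13)(21) = 31
P_2→P_3: (-13)(12) − (-16)(22) = 196
P_3→P_4: (-16)(-12) − (-20)(12) = 432
P_4→P_5: (-20)(12) − (-2)(-12) = -264
P_5→P_6: (-2)(17) − (9)(12) = -142
P_6→P_1: (9)(21) − (-11)(17) = 376
Σ = 629
Area = |Σ|/2 = 314.5.

314.5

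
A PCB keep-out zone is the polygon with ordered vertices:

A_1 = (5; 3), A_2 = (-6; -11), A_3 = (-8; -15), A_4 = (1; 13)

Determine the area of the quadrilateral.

Apply the surveyor's formula: 2A = Σ (x_i·y_{i+1} − x_{i+1}·y_i), indices taken mod 4.
Σ = (-37) + (2) + (-89) + (-62) = -186
Area = |Σ|/2 = 93.

93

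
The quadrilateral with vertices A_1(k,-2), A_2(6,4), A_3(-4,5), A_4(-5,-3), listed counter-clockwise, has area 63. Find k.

The doubled signed area Σ (x_i y_{i+1} − x_{i+1} y_i) is linear in k.
With k=0 it equals 105; the coefficient of k is 7 (from the two edges through A_1).
So 7·k + 105 = 2·63 = 126 ⇒ k = 3.

3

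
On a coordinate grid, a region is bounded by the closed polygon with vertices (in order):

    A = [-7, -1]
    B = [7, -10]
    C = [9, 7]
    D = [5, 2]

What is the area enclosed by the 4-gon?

Cross-terms: 77, 139, -17, 9  ⇒  Σ = 208
Area = |Σ|/2 = 104.

104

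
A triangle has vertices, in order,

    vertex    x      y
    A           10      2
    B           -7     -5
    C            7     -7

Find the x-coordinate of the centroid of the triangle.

Apply the shoelace (surveyor's) formula. First the cross-terms c_i = x_i·y_{i+1} − x_{i+1}·y_i:
  -36, 84, 84  ⇒  2A = 132, A = 66.
Then Σ (x_i + x_{i+1})·c_i = 1320, so x̄ = 1320 / (6·66) = 10/3.

10/3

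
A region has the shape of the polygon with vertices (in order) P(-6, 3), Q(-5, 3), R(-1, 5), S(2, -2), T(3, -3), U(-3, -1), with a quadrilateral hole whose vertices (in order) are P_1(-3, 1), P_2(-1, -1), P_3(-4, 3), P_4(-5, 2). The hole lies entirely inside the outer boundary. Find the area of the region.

27.5

Outer boundary:
Apply the shoelace (surveyor's) formula: 2A = Σ (x_i·y_{i+1} − x_{i+1}·y_i), indices taken mod 6.
Cross-terms: -3, -22, -8, 0, -12, -15  ⇒  Σ = -60
Area = |Σ|/2 = 30.
Hole:
Σ = (4) + (-7) + (7) + (1) = 5
Area = |Σ|/2 = 2.5.
Net area = 30 − 2.5 = 27.5.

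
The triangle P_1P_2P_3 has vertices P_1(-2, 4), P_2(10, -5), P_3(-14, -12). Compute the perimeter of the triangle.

|P_1P_2| = √((12)² + (-9)²) = √225 = 15
|P_2P_3| = √((-24)² + (-7)²) = √625 = 25
|P_3P_1| = √((12)² + (16)²) = √400 = 20
Perimeter = 15 + 25 + 20 = 60.

60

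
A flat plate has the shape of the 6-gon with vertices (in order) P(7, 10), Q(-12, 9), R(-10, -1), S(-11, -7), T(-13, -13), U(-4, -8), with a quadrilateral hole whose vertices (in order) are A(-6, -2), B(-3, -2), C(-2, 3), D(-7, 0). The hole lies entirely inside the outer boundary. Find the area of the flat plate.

218

Outer boundary:
Σ = (183) + (102) + (59) + (52) + (52) + (16) = 464
Area = |Σ|/2 = 232.
Hole:
A→B: (-6)(-2) − (-3)(-2) = 6
B→C: (-3)(3) − (-2)(-2) = -13
C→D: (-2)(0) − (-7)(3) = 21
D→A: (-7)(-2) − (-6)(0) = 14
Σ = 28
Area = |Σ|/2 = 14.
Net area = 232 − 14 = 218.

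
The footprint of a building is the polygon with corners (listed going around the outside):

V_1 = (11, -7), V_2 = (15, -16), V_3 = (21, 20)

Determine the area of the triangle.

Apply Gauss's area formula: 2A = Σ (x_i·y_{i+1} − x_{i+1}·y_i), indices taken mod 3.
Σ = (-71) + (636) + (-367) = 198
Area = |Σ|/2 = 99.

99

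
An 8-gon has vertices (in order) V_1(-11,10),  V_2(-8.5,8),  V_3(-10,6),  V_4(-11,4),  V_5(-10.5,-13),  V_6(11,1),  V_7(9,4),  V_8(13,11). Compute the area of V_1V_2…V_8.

Apply the surveyor's formula: 2A = Σ (x_i·y_{i+1} − x_{i+1}·y_i), indices taken mod 8.
Σ = (-3) + (29) + (26) + (185) + (132.5) + (35) + (47) + (251) = 702.5
Area = |Σ|/2 = 351.25.

351.25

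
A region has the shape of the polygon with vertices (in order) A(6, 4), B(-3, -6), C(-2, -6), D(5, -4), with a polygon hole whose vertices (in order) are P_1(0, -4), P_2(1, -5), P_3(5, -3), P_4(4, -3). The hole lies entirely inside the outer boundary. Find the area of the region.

28.5

Outer boundary:
Apply the shoelace formula: 2A = Σ (x_i·y_{i+1} − x_{i+1}·y_i), indices taken mod 4.
Σ = (-24) + (6) + (38) + (44) = 64
Area = |Σ|/2 = 32.
Hole:
Σ = (4) + (22) + (-3) + (-16) = 7
Area = |Σ|/2 = 3.5.
Net area = 32 − 3.5 = 28.5.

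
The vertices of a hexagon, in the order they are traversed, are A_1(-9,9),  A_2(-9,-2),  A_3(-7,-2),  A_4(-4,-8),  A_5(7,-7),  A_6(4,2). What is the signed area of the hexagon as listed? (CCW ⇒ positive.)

Σ = (99) + (4) + (48) + (84) + (42) + (54) = 331
Signed area = Σ/2 = 165.5 (positive ⇒ counter-clockwise traversal).

165.5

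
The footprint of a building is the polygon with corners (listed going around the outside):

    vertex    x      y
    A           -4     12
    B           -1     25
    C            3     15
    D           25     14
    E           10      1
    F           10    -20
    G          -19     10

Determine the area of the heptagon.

Apply the shoelace (surveyor's) formula: 2A = Σ (x_i·y_{i+1} − x_{i+1}·y_i), indices taken mod 7.
A→B: (-4)(25) − (-1)(12) = -88
B→C: (-1)(15) − (3)(25) = -90
C→D: (3)(14) − (25)(15) = -333
D→E: (25)(1) − (10)(14) = -115
E→F: (10)(-20) − (10)(1) = -210
F→G: (10)(10) − (-19)(-20) = -280
G→A: (-19)(12) − (-4)(10) = -188
Σ = -1304
Area = |Σ|/2 = 652.

652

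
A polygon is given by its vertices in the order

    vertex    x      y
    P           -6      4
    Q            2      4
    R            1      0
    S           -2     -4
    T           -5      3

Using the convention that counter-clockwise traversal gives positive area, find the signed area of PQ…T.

-34

Apply the surveyor's formula: 2A = Σ (x_i·y_{i+1} − x_{i+1}·y_i), indices taken mod 5.
Cross-terms: -32, -4, -4, -26, -2  ⇒  Σ = -68
Signed area = Σ/2 = -34 (negative ⇒ clockwise traversal).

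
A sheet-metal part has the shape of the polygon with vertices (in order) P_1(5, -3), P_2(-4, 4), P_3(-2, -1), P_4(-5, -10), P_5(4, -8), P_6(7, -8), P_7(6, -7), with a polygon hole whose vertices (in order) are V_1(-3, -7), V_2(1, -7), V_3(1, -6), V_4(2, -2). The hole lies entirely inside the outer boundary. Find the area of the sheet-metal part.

Outer boundary:
Apply Gauss's area formula: 2A = Σ (x_i·y_{i+1} − x_{i+1}·y_i), indices taken mod 7.
Σ = (8) + (12) + (15) + (80) + (24) + (-1) + (17) = 155
Area = |Σ|/2 = 77.5.
Hole:
Apply the shoelace (surveyor's) formula: 2A = Σ (x_i·y_{i+1} − x_{i+1}·y_i), indices taken mod 4.
V_1→V_2: (-3)(-7) − (1)(-7) = 28
V_2→V_3: (1)(-6) − (1)(-7) = 1
V_3→V_4: (1)(-2) − (2)(-6) = 10
V_4→V_1: (2)(-7) − (-3)(-2) = -20
Σ = 19
Area = |Σ|/2 = 9.5.
Net area = 77.5 − 9.5 = 68.

68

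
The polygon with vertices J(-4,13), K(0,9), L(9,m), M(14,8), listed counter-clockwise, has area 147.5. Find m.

The doubled signed area Σ (x_i y_{i+1} − x_{i+1} y_i) is linear in m.
With m=0 it equals 169; the coefficient of m is -14 (from the two edges through L).
So -14·m + 169 = 2·147.5 = 295 ⇒ m = -9.

-9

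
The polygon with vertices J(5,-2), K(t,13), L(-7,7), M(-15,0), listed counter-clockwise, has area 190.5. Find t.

Write out the shoelace sum; only the two edges meeting at K involve t:
2·Area = [(5·13 − t·(-2)) + (t·7 − (-7)·13)] + 135
       = 9·t + 291 = 381
⇒ t = 10.

10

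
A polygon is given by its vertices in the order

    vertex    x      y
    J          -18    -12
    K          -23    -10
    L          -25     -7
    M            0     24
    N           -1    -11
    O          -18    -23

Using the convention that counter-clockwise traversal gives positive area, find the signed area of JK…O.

Apply the shoelace (surveyor's) formula: 2A = Σ (x_i·y_{i+1} − x_{i+1}·y_i), indices taken mod 6.
Σ = (-96) + (-89) + (-600) + (24) + (-175) + (-198) = -1134
Signed area = Σ/2 = -567 (negative ⇒ clockwise traversal).

-567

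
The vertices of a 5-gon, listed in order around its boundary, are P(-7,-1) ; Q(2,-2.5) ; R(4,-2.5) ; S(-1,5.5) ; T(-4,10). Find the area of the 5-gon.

65

Σ = (19.5) + (5) + (19.5) + (12) + (74) = 130
Area = |Σ|/2 = 65.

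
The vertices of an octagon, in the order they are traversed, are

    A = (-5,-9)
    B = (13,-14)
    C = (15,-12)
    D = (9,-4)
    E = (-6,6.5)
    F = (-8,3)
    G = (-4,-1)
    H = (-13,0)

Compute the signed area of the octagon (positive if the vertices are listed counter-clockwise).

240.75

Apply the shoelace formula: 2A = Σ (x_i·y_{i+1} − x_{i+1}·y_i), indices taken mod 8.
A→B: (-5)(-14) − (13)(-9) = 187
B→C: (13)(-12) − (15)(-14) = 54
C→D: (15)(-4) − (9)(-12) = 48
D→E: (9)(6.5) − (-6)(-4) = 34.5
E→F: (-6)(3) − (-8)(6.5) = 34
F→G: (-8)(-1) − (-4)(3) = 20
G→H: (-4)(0) − (-13)(-1) = -13
H→A: (-13)(-9) − (-5)(0) = 117
Σ = 481.5
Signed area = Σ/2 = 240.75 (positive ⇒ counter-clockwise traversal).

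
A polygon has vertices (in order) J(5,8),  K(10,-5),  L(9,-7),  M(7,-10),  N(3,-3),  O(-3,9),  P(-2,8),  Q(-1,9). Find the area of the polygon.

106.5

Apply the shoelace formula: 2A = Σ (x_i·y_{i+1} − x_{i+1}·y_i), indices taken mod 8.
Σ = (-105) + (-25) + (-41) + (9) + (18) + (-6) + (-10) + (-53) = -213
Area = |Σ|/2 = 106.5.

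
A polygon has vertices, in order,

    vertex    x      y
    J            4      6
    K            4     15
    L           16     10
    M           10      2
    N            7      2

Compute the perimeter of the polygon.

40

|JK| = √((0)² + (9)²) = √81 = 9
|KL| = √((12)² + (-5)²) = √169 = 13
|LM| = √((-6)² + (-8)²) = √100 = 10
|MN| = √((-3)² + (0)²) = √9 = 3
|NJ| = √((-3)² + (4)²) = √25 = 5
Perimeter = 9 + 13 + 10 + 3 + 5 = 40.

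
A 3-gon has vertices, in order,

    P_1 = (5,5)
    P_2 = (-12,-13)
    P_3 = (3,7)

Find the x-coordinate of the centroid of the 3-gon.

-4/3

Apply the surveyor's formula. First the cross-terms c_i = x_i·y_{i+1} − x_{i+1}·y_i:
  -5, -45, -20  ⇒  2A = -70, A = -35.
Then Σ (x_i + x_{i+1})·c_i = 280, so x̄ = 280 / (6·(-35)) = -4/3.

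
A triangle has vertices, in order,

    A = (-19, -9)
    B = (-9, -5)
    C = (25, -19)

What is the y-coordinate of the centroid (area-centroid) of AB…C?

-11

Apply Gauss's area formula. First the cross-terms c_i = x_i·y_{i+1} − x_{i+1}·y_i:
  14, 296, -586  ⇒  2A = -276, A = -138.
Then Σ (y_i + y_{i+1})·c_i = 9108, so ȳ = 9108 / (6·(-138)) = -11.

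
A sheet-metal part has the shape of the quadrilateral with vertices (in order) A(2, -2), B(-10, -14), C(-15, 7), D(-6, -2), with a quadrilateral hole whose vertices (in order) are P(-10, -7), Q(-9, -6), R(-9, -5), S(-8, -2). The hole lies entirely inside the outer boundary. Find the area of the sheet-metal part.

119

Outer boundary:
Apply the shoelace formula: 2A = Σ (x_i·y_{i+1} − x_{i+1}·y_i), indices taken mod 4.
Σ = (-48) + (-280) + (72) + (16) = -240
Area = |Σ|/2 = 120.
Hole:
Apply the surveyor's formula: 2A = Σ (x_i·y_{i+1} − x_{i+1}·y_i), indices taken mod 4.
Σ = (-3) + (-9) + (-22) + (36) = 2
Area = |Σ|/2 = 1.
Net area = 120 − 1 = 119.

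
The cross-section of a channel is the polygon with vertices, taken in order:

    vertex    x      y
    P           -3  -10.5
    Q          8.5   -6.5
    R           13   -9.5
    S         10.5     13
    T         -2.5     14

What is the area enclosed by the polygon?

Apply Gauss's area formula: 2A = Σ (x_i·y_{i+1} − x_{i+1}·y_i), indices taken mod 5.
Cross-terms: 108.75, 3.75, 268.75, 179.5, 68.25  ⇒  Σ = 629
Area = |Σ|/2 = 314.5.

314.5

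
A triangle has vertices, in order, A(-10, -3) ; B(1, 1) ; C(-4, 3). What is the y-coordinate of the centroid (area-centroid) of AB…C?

Apply the shoelace (surveyor's) formula. First the cross-terms c_i = x_i·y_{i+1} − x_{i+1}·y_i:
  -7, 7, 42  ⇒  2A = 42, A = 21.
Then Σ (y_i + y_{i+1})·c_i = 42, so ȳ = 42 / (6·21) = 1/3.

1/3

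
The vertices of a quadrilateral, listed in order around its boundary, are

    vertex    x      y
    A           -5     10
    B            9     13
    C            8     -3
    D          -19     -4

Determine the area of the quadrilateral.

292.5

Apply the shoelace formula: 2A = Σ (x_i·y_{i+1} − x_{i+1}·y_i), indices taken mod 4.
A→B: (-5)(13) − (9)(10) = -155
B→C: (9)(-3) − (8)(13) = -131
C→D: (8)(-4) − (-19)(-3) = -89
D→A: (-19)(10) − (-5)(-4) = -210
Σ = -585
Area = |Σ|/2 = 292.5.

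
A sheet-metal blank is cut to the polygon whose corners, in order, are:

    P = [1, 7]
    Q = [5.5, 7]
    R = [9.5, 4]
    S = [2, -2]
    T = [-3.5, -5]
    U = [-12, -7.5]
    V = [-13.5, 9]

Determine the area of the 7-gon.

233.25

Σ = (-31.5) + (-44.5) + (-27) + (-17) + (-33.75) + (-209.25) + (-103.5) = -466.5
Area = |Σ|/2 = 233.25.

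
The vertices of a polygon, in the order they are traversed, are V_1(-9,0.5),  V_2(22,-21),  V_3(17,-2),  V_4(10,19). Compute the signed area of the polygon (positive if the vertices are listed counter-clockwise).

Apply the surveyor's formula: 2A = Σ (x_i·y_{i+1} − x_{i+1}·y_i), indices taken mod 4.
Σ = (178) + (313) + (343) + (176) = 1010
Signed area = Σ/2 = 505 (positive ⇒ counter-clockwise traversal).

505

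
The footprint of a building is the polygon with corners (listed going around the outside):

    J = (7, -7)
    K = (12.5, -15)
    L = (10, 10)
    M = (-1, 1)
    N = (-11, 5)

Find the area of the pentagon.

162.75

Apply the shoelace (surveyor's) formula: 2A = Σ (x_i·y_{i+1} − x_{i+1}·y_i), indices taken mod 5.
J→K: (7)(-15) − (12.5)(-7) = -17.5
K→L: (12.5)(10) − (10)(-15) = 275
L→M: (10)(1) − (-1)(10) = 20
M→N: (-1)(5) − (-11)(1) = 6
N→J: (-11)(-7) − (7)(5) = 42
Σ = 325.5
Area = |Σ|/2 = 162.75.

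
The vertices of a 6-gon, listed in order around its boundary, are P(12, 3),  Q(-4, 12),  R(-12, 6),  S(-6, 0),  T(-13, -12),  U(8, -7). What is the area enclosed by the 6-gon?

339.5

P→Q: (12)(12) − (-4)(3) = 156
Q→R: (-4)(6) − (-12)(12) = 120
R→S: (-12)(0) − (-6)(6) = 36
S→T: (-6)(-12) − (-13)(0) = 72
T→U: (-13)(-7) − (8)(-12) = 187
U→P: (8)(3) − (12)(-7) = 108
Σ = 679
Area = |Σ|/2 = 339.5.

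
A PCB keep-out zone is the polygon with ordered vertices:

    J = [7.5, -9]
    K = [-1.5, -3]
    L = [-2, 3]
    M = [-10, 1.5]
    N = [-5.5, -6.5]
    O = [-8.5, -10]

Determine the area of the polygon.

Apply the shoelace (surveyor's) formula: 2A = Σ (x_i·y_{i+1} − x_{i+1}·y_i), indices taken mod 6.
Cross-terms: -36, -10.5, 27, 73.25, -0.25, 151.5  ⇒  Σ = 205
Area = |Σ|/2 = 102.5.

102.5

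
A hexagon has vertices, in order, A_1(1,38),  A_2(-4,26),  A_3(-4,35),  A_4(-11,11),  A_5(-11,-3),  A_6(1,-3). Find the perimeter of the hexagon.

114

|A_1A_2| = √((-5)² + (-12)²) = √169 = 13
|A_2A_3| = √((0)² + (9)²) = √81 = 9
|A_3A_4| = √((-7)² + (-24)²) = √625 = 25
|A_4A_5| = √((0)² + (-14)²) = √196 = 14
|A_5A_6| = √((12)² + (0)²) = √144 = 12
|A_6A_1| = √((0)² + (41)²) = √1681 = 41
Perimeter = 13 + 9 + 25 + 14 + 12 + 41 = 114.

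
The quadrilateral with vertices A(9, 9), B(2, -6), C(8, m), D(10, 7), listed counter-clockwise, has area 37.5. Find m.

-2

Write out the shoelace sum; only the two edges meeting at C involve m:
2·Area = [(2·m − 8·(-6)) + (8·7 − 10·m)] + -45
       = -8·m + 59 = 75
⇒ m = -2.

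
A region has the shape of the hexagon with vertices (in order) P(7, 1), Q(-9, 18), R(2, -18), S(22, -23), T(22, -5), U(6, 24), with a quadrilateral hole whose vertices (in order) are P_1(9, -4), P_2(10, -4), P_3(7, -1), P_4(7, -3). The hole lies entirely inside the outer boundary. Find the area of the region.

698

Outer boundary:
P→Q: (7)(18) − (-9)(1) = 135
Q→R: (-9)(-18) − (2)(18) = 126
R→S: (2)(-23) − (22)(-18) = 350
S→T: (22)(-5) − (22)(-23) = 396
T→U: (22)(24) − (6)(-5) = 558
U→P: (6)(1) − (7)(24) = -162
Σ = 1403
Area = |Σ|/2 = 701.5.
Hole:
Apply the shoelace (surveyor's) formula: 2A = Σ (x_i·y_{i+1} − x_{i+1}·y_i), indices taken mod 4.
Σ = (4) + (18) + (-14) + (-1) = 7
Area = |Σ|/2 = 3.5.
Net area = 701.5 − 3.5 = 698.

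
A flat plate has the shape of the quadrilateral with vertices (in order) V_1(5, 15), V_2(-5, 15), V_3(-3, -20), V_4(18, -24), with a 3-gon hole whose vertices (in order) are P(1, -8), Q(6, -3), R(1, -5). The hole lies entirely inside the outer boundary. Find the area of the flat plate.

551

Outer boundary:
Apply the shoelace formula: 2A = Σ (x_i·y_{i+1} − x_{i+1}·y_i), indices taken mod 4.
Σ = (150) + (145) + (432) + (390) = 1117
Area = |Σ|/2 = 558.5.
Hole:
Σ = (45) + (-27) + (-3) = 15
Area = |Σ|/2 = 7.5.
Net area = 558.5 − 7.5 = 551.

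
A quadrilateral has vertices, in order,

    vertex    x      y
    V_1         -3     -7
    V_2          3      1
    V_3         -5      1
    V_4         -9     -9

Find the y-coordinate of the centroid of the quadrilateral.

Apply the shoelace (surveyor's) formula. First the cross-terms c_i = x_i·y_{i+1} − x_{i+1}·y_i:
  18, 8, 54, 36  ⇒  2A = 116, A = 58.
Then Σ (y_i + y_{i+1})·c_i = -1100, so ȳ = -1100 / (6·58) = -275/87.

-275/87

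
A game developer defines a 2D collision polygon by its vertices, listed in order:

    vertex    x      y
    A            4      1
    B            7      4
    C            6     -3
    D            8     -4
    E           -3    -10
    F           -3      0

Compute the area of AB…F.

Σ = (9) + (-45) + (0) + (-92) + (-30) + (-3) = -161
Area = |Σ|/2 = 80.5.

80.5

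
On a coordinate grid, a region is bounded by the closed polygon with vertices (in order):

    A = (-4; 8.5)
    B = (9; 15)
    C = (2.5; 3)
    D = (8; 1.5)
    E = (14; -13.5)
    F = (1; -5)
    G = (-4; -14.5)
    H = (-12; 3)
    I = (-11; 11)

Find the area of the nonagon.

360.875

Apply the shoelace formula: 2A = Σ (x_i·y_{i+1} − x_{i+1}·y_i), indices taken mod 9.
Σ = (-136.5) + (-10.5) + (-20.25) + (-129) + (-56.5) + (-34.5) + (-186) + (-99) + (-49.5) = -721.75
Area = |Σ|/2 = 360.875.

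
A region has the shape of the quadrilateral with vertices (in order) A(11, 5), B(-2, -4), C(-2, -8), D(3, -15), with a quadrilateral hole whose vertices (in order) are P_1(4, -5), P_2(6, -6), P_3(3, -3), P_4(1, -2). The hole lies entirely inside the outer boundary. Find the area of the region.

Outer boundary:
A→B: (11)(-4) − (-2)(5) = -34
B→C: (-2)(-8) − (-2)(-4) = 8
C→D: (-2)(-15) − (3)(-8) = 54
D→A: (3)(5) − (11)(-15) = 180
Σ = 208
Area = |Σ|/2 = 104.
Hole:
P_1→P_2: (4)(-6) − (6)(-5) = 6
P_2→P_3: (6)(-3) − (3)(-6) = 0
P_3→P_4: (3)(-2) − (1)(-3) = -3
P_4→P_1: (1)(-5) − (4)(-2) = 3
Σ = 6
Area = |Σ|/2 = 3.
Net area = 104 − 3 = 101.

101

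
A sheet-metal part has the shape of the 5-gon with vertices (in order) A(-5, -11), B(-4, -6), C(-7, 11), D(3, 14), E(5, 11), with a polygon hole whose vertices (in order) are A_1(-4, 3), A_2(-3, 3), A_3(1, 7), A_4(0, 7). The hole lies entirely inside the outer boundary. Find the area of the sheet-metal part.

Outer boundary:
A→B: (-5)(-6) − (-4)(-11) = -14
B→C: (-4)(11) − (-7)(-6) = -86
C→D: (-7)(14) − (3)(11) = -131
D→E: (3)(11) − (5)(14) = -37
E→A: (5)(-11) − (-5)(11) = 0
Σ = -268
Area = |Σ|/2 = 134.
Hole:
Σ = (-3) + (-24) + (7) + (28) = 8
Area = |Σ|/2 = 4.
Net area = 134 − 4 = 130.

130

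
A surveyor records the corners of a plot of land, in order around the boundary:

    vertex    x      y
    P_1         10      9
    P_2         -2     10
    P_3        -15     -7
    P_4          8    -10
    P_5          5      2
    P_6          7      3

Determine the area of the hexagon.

294

Σ = (118) + (164) + (206) + (66) + (1) + (33) = 588
Area = |Σ|/2 = 294.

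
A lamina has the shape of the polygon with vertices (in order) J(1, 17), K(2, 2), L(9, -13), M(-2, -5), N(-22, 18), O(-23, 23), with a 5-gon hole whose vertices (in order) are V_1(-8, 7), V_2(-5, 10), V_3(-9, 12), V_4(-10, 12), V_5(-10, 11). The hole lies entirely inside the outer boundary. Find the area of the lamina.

Outer boundary:
Apply the shoelace formula: 2A = Σ (x_i·y_{i+1} − x_{i+1}·y_i), indices taken mod 6.
Σ = (-32) + (-44) + (-71) + (-146) + (-92) + (-414) = -799
Area = |Σ|/2 = 399.5.
Hole:
Σ = (-45) + (30) + (12) + (10) + (18) = 25
Area = |Σ|/2 = 12.5.
Net area = 399.5 − 12.5 = 387.

387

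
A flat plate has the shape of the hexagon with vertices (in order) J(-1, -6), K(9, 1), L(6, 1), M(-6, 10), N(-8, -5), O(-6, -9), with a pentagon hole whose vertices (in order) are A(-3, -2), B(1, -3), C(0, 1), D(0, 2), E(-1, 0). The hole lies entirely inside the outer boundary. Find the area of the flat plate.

142.5

Outer boundary:
Σ = (53) + (3) + (66) + (110) + (42) + (27) = 301
Area = |Σ|/2 = 150.5.
Hole:
Apply the shoelace formula: 2A = Σ (x_i·y_{i+1} − x_{i+1}·y_i), indices taken mod 5.
Cross-terms: 11, 1, 0, 2, 2  ⇒  Σ = 16
Area = |Σ|/2 = 8.
Net area = 150.5 − 8 = 142.5.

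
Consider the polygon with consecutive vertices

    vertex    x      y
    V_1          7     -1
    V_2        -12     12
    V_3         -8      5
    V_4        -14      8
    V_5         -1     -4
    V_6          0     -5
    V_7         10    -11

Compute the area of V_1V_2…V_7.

Apply the shoelace (surveyor's) formula: 2A = Σ (x_i·y_{i+1} − x_{i+1}·y_i), indices taken mod 7.
Cross-terms: 72, 36, 6, 64, 5, 50, 67  ⇒  Σ = 300
Area = |Σ|/2 = 150.

150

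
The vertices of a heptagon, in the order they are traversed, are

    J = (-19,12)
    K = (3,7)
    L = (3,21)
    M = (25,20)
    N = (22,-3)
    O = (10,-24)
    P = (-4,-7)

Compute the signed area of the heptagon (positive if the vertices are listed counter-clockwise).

-976

Cross-terms: -169, 42, -465, -515, -498, -166, -181  ⇒  Σ = -1952
Signed area = Σ/2 = -976 (negative ⇒ clockwise traversal).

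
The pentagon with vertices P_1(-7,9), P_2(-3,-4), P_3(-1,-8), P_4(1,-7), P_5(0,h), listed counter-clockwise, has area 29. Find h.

The doubled signed area Σ (x_i y_{i+1} − x_{i+1} y_i) is linear in h.
With h=0 it equals 90; the coefficient of h is 8 (from the two edges through P_5).
So 8·h + 90 = 2·29 = 58 ⇒ h = -4.

-4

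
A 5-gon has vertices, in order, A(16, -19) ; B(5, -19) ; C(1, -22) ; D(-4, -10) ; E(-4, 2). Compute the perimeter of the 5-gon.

70

|AB| = √((-11)² + (0)²) = √121 = 11
|BC| = √((-4)² + (-3)²) = √25 = 5
|CD| = √((-5)² + (12)²) = √169 = 13
|DE| = √((0)² + (12)²) = √144 = 12
|EA| = √((20)² + (-21)²) = √841 = 29
Perimeter = 11 + 5 + 13 + 12 + 29 = 70.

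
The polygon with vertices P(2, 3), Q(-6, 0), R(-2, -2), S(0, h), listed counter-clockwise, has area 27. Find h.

-6

Write out the shoelace sum; only the two edges meeting at S involve h:
2·Area = [((-2)·h − 0·(-2)) + (0·3 − 2·h)] + 30
       = -4·h + 30 = 54
⇒ h = -6.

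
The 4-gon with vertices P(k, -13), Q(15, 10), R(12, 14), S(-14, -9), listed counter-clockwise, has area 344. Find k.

7

Write out the shoelace sum; only the two edges meeting at P involve k:
2·Area = [((-14)·(-13) − k·(-9)) + (k·10 − 15·(-13))] + 178
       = 19·k + 555 = 688
⇒ k = 7.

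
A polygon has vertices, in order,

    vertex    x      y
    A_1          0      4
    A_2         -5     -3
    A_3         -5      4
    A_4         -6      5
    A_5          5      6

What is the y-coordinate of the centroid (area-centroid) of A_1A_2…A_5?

Apply the shoelace formula. First the cross-terms c_i = x_i·y_{i+1} − x_{i+1}·y_i:
  20, -35, -1, -61, 20  ⇒  2A = -57, A = -28.5.
Then Σ (y_i + y_{i+1})·c_i = -495, so ȳ = -495 / (6·(-28.5)) = 55/19.

55/19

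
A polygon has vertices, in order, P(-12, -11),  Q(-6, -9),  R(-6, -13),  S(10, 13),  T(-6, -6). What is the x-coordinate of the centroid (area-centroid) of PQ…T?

-328/195

Apply the shoelace (surveyor's) formula. First the cross-terms c_i = x_i·y_{i+1} − x_{i+1}·y_i:
  42, 24, 52, 18, -6  ⇒  2A = 130, A = 65.
Then Σ (x_i + x_{i+1})·c_i = -656, so x̄ = -656 / (6·65) = -328/195.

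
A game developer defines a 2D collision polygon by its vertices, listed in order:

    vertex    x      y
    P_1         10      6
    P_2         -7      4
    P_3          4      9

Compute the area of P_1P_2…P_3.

31.5

P_1→P_2: (10)(4) − (-7)(6) = 82
P_2→P_3: (-7)(9) − (4)(4) = -79
P_3→P_1: (4)(6) − (10)(9) = -66
Σ = -63
Area = |Σ|/2 = 31.5.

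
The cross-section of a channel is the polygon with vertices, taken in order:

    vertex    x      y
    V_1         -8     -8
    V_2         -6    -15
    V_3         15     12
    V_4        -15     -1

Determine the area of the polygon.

Apply the shoelace (surveyor's) formula: 2A = Σ (x_i·y_{i+1} − x_{i+1}·y_i), indices taken mod 4.
V_1→V_2: (-8)(-15) − (-6)(-8) = 72
V_2→V_3: (-6)(12) − (15)(-15) = 153
V_3→V_4: (15)(-1) − (-15)(12) = 165
V_4→V_1: (-15)(-8) − (-8)(-1) = 112
Σ = 502
Area = |Σ|/2 = 251.

251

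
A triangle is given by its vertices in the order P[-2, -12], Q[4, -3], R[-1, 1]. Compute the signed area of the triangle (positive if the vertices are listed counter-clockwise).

34.5

Σ = (54) + (1) + (14) = 69
Signed area = Σ/2 = 34.5 (positive ⇒ counter-clockwise traversal).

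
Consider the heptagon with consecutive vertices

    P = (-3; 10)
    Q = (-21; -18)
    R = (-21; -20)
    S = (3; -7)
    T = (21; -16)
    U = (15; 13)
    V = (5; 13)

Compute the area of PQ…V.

Σ = (264) + (42) + (207) + (99) + (513) + (130) + (89) = 1344
Area = |Σ|/2 = 672.

672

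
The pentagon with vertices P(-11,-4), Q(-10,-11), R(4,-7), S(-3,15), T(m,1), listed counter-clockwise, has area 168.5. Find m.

The doubled signed area Σ (x_i y_{i+1} − x_{i+1} y_i) is linear in m.
With m=0 it equals 242; the coefficient of m is -19 (from the two edges through T).
So -19·m + 242 = 2·168.5 = 337 ⇒ m = -5.

-5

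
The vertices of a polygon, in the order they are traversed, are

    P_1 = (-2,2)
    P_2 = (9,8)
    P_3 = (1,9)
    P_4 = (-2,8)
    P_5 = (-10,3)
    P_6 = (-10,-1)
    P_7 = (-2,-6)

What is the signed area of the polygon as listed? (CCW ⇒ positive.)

110.5

Apply the surveyor's formula: 2A = Σ (x_i·y_{i+1} − x_{i+1}·y_i), indices taken mod 7.
Cross-terms: -34, 73, 26, 74, 40, 58, -16  ⇒  Σ = 221
Signed area = Σ/2 = 110.5 (positive ⇒ counter-clockwise traversal).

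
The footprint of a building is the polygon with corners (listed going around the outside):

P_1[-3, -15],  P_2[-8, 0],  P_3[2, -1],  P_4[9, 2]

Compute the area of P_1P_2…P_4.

Apply the shoelace (surveyor's) formula: 2A = Σ (x_i·y_{i+1} − x_{i+1}·y_i), indices taken mod 4.
Σ = (-120) + (8) + (13) + (-129) = -228
Area = |Σ|/2 = 114.

114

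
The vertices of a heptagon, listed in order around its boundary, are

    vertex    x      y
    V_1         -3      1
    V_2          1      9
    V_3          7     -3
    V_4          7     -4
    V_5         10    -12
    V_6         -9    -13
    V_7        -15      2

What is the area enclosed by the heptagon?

302.5

Apply Gauss's area formula: 2A = Σ (x_i·y_{i+1} − x_{i+1}·y_i), indices taken mod 7.
V_1→V_2: (-3)(9) − (1)(1) = -28
V_2→V_3: (1)(-3) − (7)(9) = -66
V_3→V_4: (7)(-4) − (7)(-3) = -7
V_4→V_5: (7)(-12) − (10)(-4) = -44
V_5→V_6: (10)(-13) − (-9)(-12) = -238
V_6→V_7: (-9)(2) − (-15)(-13) = -213
V_7→V_1: (-15)(1) − (-3)(2) = -9
Σ = -605
Area = |Σ|/2 = 302.5.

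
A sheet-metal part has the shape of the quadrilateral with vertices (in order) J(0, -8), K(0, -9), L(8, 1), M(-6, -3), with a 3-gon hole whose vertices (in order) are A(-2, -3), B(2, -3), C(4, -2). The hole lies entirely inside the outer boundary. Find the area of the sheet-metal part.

49

Outer boundary:
Σ = (0) + (72) + (-18) + (48) = 102
Area = |Σ|/2 = 51.
Hole:
A→B: (-2)(-3) − (2)(-3) = 12
B→C: (2)(-2) − (4)(-3) = 8
C→A: (4)(-3) − (-2)(-2) = -16
Σ = 4
Area = |Σ|/2 = 2.
Net area = 51 − 2 = 49.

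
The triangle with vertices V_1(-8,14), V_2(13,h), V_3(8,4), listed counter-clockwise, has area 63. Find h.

-7

Write out the shoelace sum; only the two edges meeting at V_2 involve h:
2·Area = [((-8)·h − 13·14) + (13·4 − 8·h)] + 144
       = -16·h + 14 = 126
⇒ h = -7.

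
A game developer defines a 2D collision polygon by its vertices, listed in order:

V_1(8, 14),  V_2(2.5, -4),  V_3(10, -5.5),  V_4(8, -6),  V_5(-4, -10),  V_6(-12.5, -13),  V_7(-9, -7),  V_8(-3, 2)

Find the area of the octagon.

180.125

Apply Gauss's area formula: 2A = Σ (x_i·y_{i+1} − x_{i+1}·y_i), indices taken mod 8.
Σ = (-67) + (26.25) + (-16) + (-104) + (-73) + (-29.5) + (-39) + (-58) = -360.25
Area = |Σ|/2 = 180.125.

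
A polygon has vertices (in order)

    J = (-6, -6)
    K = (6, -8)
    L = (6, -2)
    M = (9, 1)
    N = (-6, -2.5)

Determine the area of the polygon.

Σ = (84) + (36) + (24) + (-16.5) + (21) = 148.5
Area = |Σ|/2 = 74.25.

74.25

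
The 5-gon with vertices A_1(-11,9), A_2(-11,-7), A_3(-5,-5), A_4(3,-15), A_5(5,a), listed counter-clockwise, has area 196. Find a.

Write out the shoelace sum; only the two edges meeting at A_5 involve a:
2·Area = [(3·a − 5·(-15)) + (5·9 − (-11)·a)] + 286
       = 14·a + 406 = 392
⇒ a = -1.

-1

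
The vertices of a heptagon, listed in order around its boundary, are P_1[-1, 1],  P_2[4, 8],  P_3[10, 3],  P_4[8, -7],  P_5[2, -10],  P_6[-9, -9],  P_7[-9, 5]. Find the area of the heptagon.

239

Apply Gauss's area formula: 2A = Σ (x_i·y_{i+1} − x_{i+1}·y_i), indices taken mod 7.
Σ = (-12) + (-68) + (-94) + (-66) + (-108) + (-126) + (-4) = -478
Area = |Σ|/2 = 239.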